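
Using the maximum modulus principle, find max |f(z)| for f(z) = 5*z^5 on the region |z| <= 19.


Step 1: On |z| = 19, |f(z)| = 5 * |z|^5 = 5 * 19^5
Step 2: By maximum modulus principle, maximum is on boundary.
Step 3: Maximum = 5 * 2476099 = 12380495

12380495


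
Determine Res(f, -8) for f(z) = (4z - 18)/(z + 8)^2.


Step 1: Pole of order 2 at z = -8
Step 2: Res = lim d/dz [(z + 8)^2 * f(z)] as z -> -8
Step 3: (z + 8)^2 * f(z) = 4z - 18
Step 4: d/dz[4z - 18] = 4

4


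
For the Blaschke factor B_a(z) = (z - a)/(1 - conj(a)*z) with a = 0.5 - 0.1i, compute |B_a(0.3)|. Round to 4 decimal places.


Step 1: Numerator z0 - a = 0.3 - (0.5 - 0.1i) = -0.2 + 0.1i
Step 2: Denominator 1 - conj(a)*z0 = 1 - (0.5 + 0.1i)*0.3 = 0.85 - 0.03i
Step 3: |z0 - a|^2 = (-0.2)^2 + 0.1^2 = 0.05; |1 - conj(a)*z0|^2 = 0.85^2 + (-0.03)^2 = 0.7234
Step 4: |B_a(0.3)| = sqrt(0.05 / 0.7234) = sqrt(0.069118)
Step 5: = 0.2629

0.2629


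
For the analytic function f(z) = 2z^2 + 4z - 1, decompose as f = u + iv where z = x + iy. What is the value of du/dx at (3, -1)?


Step 1: f(z) = 2(x+iy)^2 + 4(x+iy) - 1
Step 2: u = 2(x^2 - y^2) + 4x - 1
Step 3: u_x = 4x + 4
Step 4: At (3, -1): u_x = 12 + 4 = 16

16


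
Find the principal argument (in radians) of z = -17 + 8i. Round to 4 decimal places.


Step 1: z = -17 + 8i
Step 2: arg(z) = atan2(8, -17)
Step 3: arg(z) = 2.7018

2.7018


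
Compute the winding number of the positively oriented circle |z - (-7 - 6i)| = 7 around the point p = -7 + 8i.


Step 1: Center c = (-7, -6), radius = 7
Step 2: |p - c|^2 = 0^2 + 14^2 = 196
Step 3: r^2 = 49
Step 4: |p-c| > r so winding number = 0

0


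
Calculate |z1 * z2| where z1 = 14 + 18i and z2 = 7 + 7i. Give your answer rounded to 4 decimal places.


Step 1: |z1| = sqrt(14^2 + 18^2) = sqrt(520)
Step 2: |z2| = sqrt(7^2 + 7^2) = sqrt(98)
Step 3: |z1*z2| = |z1|*|z2| = sqrt(520) * sqrt(98) = sqrt(520 * 98) = sqrt(50960)
Step 4: = 225.7432

225.7432


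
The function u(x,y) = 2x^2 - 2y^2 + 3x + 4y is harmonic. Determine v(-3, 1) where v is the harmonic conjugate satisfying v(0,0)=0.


Step 1: v_x = -u_y = 4y - 4
Step 2: v_y = u_x = 4x + 3
Step 3: v = 4xy - 4x + 3y + C
Step 4: v(0,0) = 0 => C = 0
Step 5: v(-3, 1) = 3

3


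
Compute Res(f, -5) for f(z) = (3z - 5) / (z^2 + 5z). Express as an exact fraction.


Step 1: Q(z) = z^2 + 5z = (z + 5)(z)
Step 2: Q'(z) = 2z + 5
Step 3: Q'(-5) = -5, P(-5) = -20
Step 4: Res = P(-5)/Q'(-5) = -20/(-5) = 4

4


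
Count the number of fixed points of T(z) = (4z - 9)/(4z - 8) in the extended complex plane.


Step 1: Fixed points satisfy T(z) = z
Step 2: 4z^2 - 12z + 9 = 0
Step 3: Discriminant = (-12)^2 - 4*4*9 = 0
Step 4: Number of fixed points = 1

1


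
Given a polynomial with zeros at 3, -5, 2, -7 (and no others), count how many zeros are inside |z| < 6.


Step 1: Check each root:
  z = 3: |3| = 3 < 6
  z = -5: |-5| = 5 < 6
  z = 2: |2| = 2 < 6
  z = -7: |-7| = 7 >= 6
Step 2: Count = 3

3


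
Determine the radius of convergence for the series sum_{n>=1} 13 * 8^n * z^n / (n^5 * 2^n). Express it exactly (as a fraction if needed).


Step 1: General term a_n = 13 * 8^n / (n^5 * 2^n)
Step 2: By the root test, |a_n|^(1/n) = 13^(1/n) * 8 / (n^(5/n) * 2) -> 8/2 as n -> infinity (since 13^(1/n) -> 1 and n^(5/n) -> 1)
Step 3: R = 1/lim|a_n|^(1/n) = 2/8 = 1/4

1/4


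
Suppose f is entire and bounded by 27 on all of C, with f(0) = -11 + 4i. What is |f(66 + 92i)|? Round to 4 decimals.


Step 1: By Liouville's theorem, a bounded entire function is constant.
Step 2: f(z) = f(0) = -11 + 4i for all z.
Step 3: |f(w)| = |-11 + 4i| = sqrt(121 + 16)
Step 4: = 11.7047

11.7047


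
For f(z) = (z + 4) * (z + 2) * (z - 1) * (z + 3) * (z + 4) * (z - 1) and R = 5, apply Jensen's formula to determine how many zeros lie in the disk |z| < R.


Jensen's formula: (1/2pi)*integral log|f(Re^it)|dt = log|f(0)| + sum_{|a_k|<R} log(R/|a_k|)
Step 1: f(0) = 4 * 2 * (-1) * 3 * 4 * (-1) = 96
Step 2: log|f(0)| = log|-4| + log|-2| + log|1| + log|-3| + log|-4| + log|1| = 4.5643
Step 3: Zeros inside |z| < 5: -4, -2, 1, -3, -4, 1
Step 4: Jensen sum = log(5/4) + log(5/2) + log(5/1) + log(5/3) + log(5/4) + log(5/1) = 5.0923
Step 5: n(R) = number of terms in the Jensen sum = count of zeros inside |z| < 5 = 6

6


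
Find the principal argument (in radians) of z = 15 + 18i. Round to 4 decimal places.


Step 1: z = 15 + 18i
Step 2: arg(z) = atan2(18, 15)
Step 3: arg(z) = 0.8761

0.8761


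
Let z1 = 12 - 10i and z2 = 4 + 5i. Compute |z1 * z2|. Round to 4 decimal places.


Step 1: |z1| = sqrt(12^2 + (-10)^2) = sqrt(244)
Step 2: |z2| = sqrt(4^2 + 5^2) = sqrt(41)
Step 3: |z1*z2| = |z1|*|z2| = sqrt(244) * sqrt(41) = sqrt(244 * 41) = sqrt(10004)
Step 4: = 100.02

100.02


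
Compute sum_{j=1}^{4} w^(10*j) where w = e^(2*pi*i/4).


Step 1: The sum sum_{j=1}^{n} w^(k*j) equals n if n | k, else 0.
Step 2: Here n = 4, k = 10
Step 3: Does n divide k? 4 | 10 -> False
Step 4: Sum = 0

0


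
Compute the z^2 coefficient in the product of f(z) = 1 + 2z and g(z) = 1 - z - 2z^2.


Step 1: z^2 term in f*g comes from: (1)*(-2z^2) + (2z)*(-z) + (0)*(1)
Step 2: = -2 - 2 + 0
Step 3: = -4

-4


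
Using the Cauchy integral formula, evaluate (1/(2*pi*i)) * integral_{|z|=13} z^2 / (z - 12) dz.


Step 1: f(z) = z^2, a = 12 is inside |z| = 13
Step 2: By Cauchy integral formula: (1/(2pi*i)) * integral = f(a)
Step 3: f(12) = 12^2 = 144

144


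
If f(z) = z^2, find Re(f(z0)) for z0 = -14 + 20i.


Step 1: z0 = -14 + 20i
Step 2: z0^2 = (-14)^2 - 20^2 - 560i
Step 3: real part = 196 - 400 = -204

-204


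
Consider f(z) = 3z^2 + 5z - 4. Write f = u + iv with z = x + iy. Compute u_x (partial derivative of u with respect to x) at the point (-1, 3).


Step 1: f(z) = 3(x+iy)^2 + 5(x+iy) - 4
Step 2: u = 3(x^2 - y^2) + 5x - 4
Step 3: u_x = 6x + 5
Step 4: At (-1, 3): u_x = -6 + 5 = -1

-1


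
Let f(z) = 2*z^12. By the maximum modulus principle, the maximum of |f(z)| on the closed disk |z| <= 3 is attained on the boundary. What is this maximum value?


Step 1: On |z| = 3, |f(z)| = 2 * |z|^12 = 2 * 3^12
Step 2: By maximum modulus principle, maximum is on boundary.
Step 3: Maximum = 2 * 531441 = 1062882

1062882


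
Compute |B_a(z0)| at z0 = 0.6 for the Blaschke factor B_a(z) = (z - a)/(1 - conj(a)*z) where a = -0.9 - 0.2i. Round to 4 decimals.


Step 1: Numerator z0 - a = 0.6 - (-0.9 - 0.2i) = 1.5 + 0.2i
Step 2: Denominator 1 - conj(a)*z0 = 1 - (-0.9 + 0.2i)*0.6 = 1.54 - 0.12i
Step 3: |z0 - a|^2 = 1.5^2 + 0.2^2 = 2.29; |1 - conj(a)*z0|^2 = 1.54^2 + (-0.12)^2 = 2.386
Step 4: |B_a(0.6)| = sqrt(2.29 / 2.386) = sqrt(0.959765)
Step 5: = 0.9797

0.9797


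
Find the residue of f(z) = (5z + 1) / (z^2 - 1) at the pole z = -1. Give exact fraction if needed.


Step 1: Q(z) = z^2 - 1 = (z + 1)(z - 1)
Step 2: Q'(z) = 2z
Step 3: Q'(-1) = -2, P(-1) = -4
Step 4: Res = P(-1)/Q'(-1) = -4/(-2) = 2

2


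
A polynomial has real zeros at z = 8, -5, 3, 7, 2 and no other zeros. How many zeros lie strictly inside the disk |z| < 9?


Step 1: Check each root:
  z = 8: |8| = 8 < 9
  z = -5: |-5| = 5 < 9
  z = 3: |3| = 3 < 9
  z = 7: |7| = 7 < 9
  z = 2: |2| = 2 < 9
Step 2: Count = 5

5


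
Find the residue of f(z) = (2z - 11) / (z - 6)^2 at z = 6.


Step 1: Pole of order 2 at z = 6
Step 2: Res = lim d/dz [(z - 6)^2 * f(z)] as z -> 6
Step 3: (z - 6)^2 * f(z) = 2z - 11
Step 4: d/dz[2z - 11] = 2

2


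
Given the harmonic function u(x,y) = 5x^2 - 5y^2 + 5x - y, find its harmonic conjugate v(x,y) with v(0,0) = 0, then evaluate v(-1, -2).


Step 1: v_x = -u_y = 10y + 1
Step 2: v_y = u_x = 10x + 5
Step 3: v = 10xy + x + 5y + C
Step 4: v(0,0) = 0 => C = 0
Step 5: v(-1, -2) = 9

9


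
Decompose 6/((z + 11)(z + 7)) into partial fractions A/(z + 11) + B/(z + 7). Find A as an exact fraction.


Step 1: Multiply both sides by (z + 11) and set z = -11
Step 2: A = 6 / (-11 + 7)
Step 3: A = 6 / (-4)
Step 4: A = -3/2

-3/2


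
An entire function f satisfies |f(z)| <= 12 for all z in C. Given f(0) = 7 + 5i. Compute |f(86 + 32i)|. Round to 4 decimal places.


Step 1: By Liouville's theorem, a bounded entire function is constant.
Step 2: f(z) = f(0) = 7 + 5i for all z.
Step 3: |f(w)| = |7 + 5i| = sqrt(49 + 25)
Step 4: = 8.6023

8.6023


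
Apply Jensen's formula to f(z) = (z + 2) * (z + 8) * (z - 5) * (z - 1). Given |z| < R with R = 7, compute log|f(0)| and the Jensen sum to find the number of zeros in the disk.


Jensen's formula: (1/2pi)*integral log|f(Re^it)|dt = log|f(0)| + sum_{|a_k|<R} log(R/|a_k|)
Step 1: f(0) = 2 * 8 * (-5) * (-1) = 80
Step 2: log|f(0)| = log|-2| + log|-8| + log|5| + log|1| = 4.382
Step 3: Zeros inside |z| < 7: -2, 5, 1
Step 4: Jensen sum = log(7/2) + log(7/5) + log(7/1) = 3.5351
Step 5: n(R) = number of terms in the Jensen sum = count of zeros inside |z| < 7 = 3

3


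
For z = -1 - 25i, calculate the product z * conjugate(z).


Step 1: conj(z) = -1 + 25i
Step 2: z * conj(z) = (-1)^2 + (-25)^2
Step 3: = 1 + 625 = 626

626


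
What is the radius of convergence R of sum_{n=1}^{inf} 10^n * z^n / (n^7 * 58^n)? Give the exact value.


Step 1: General term a_n = 10^n / (n^7 * 58^n)
Step 2: By the root test, |a_n|^(1/n) = 10 / (n^(7/n) * 58) -> 10/58 as n -> infinity (since n^(7/n) -> 1)
Step 3: R = 1/lim|a_n|^(1/n) = 58/10 = 29/5

29/5


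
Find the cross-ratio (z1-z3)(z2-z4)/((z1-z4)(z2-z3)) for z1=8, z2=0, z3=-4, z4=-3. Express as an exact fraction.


Step 1: (z1-z3)(z2-z4) = 12 * 3 = 36
Step 2: (z1-z4)(z2-z3) = 11 * 4 = 44
Step 3: Cross-ratio = 36/44 = 9/11

9/11


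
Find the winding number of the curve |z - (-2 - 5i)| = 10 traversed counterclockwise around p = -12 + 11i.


Step 1: Center c = (-2, -5), radius = 10
Step 2: |p - c|^2 = (-10)^2 + 16^2 = 356
Step 3: r^2 = 100
Step 4: |p-c| > r so winding number = 0

0


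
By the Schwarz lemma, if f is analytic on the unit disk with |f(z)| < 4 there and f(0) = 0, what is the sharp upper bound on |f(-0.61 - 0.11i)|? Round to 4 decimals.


Step 1: g = f/4 maps D -> D with g(0) = 0, so by the Schwarz lemma |g(z)| <= |z|, i.e. |f(z)| <= 4|z|; this is sharp (f(z) = 4z).
Step 2: |z0|^2 = (-0.61)^2 + (-0.11)^2 = 0.3842
Step 3: |z0| = sqrt(0.3842) = 0.619839
Step 4: Best bound = 4 * |z0| = 4 * 0.619839 = 2.4794

2.4794


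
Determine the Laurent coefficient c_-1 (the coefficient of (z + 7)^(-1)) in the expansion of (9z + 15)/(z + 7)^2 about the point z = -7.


Step 1: Write the numerator in powers of (z + 7): 9z + 15 = 9(z + 7) + (9*(-7) + 15) = 9(z + 7) - 48
Step 2: Divide by (z + 7)^2: f(z) = -48(z + 7)^(-2) + 9(z + 7)^(-1)
Step 3: This finite sum is the Laurent series of f about z = -7.
Step 4: Coefficient of (z + 7)^(-1) = coefficient of (z + 7) in the re-centred numerator = 9

9


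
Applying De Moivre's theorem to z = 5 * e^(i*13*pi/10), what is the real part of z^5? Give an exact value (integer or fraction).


Step 1: By De Moivre's theorem, z^5 = 5^5 * e^(i*5*13*pi/10) = 3125 * (cos(13*pi/2) + i*sin(13*pi/2))
Step 2: |z|^5 = 5^5 = 3125
Step 3: Reduce the angle mod 2*pi: 13*pi/2 - 6*pi = pi/2
Step 4: cos(pi/2) = 0
Step 5: Re(z^5) = 3125 * 0 = 0

0


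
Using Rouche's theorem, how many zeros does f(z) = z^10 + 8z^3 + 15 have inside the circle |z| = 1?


Step 1: On |z| = 1 the three terms have sizes |z^10| = 1^10 = 1, |8z^3| = 8*1^3 = 8, |15| = 15
Step 2: The dominant term is g(z) = 15; let h(z) = z^10 + 8z^3 so f = g + h
Step 3: On |z| = 1: |g| = 15 and |h| <= 1 + 8 = 9
Step 4: Since 15 > 9, |h| < |g| on |z| = 1, so by Rouche f has the same number of zeros as g inside |z| < 1
Step 5: g(z) = 15 is a nonzero constant with no zeros inside |z| < 1. Answer = 0

0


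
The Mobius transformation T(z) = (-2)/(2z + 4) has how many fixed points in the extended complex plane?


Step 1: Fixed points satisfy T(z) = z
Step 2: 2z^2 + 4z + 2 = 0
Step 3: Discriminant = 4^2 - 4*2*2 = 0
Step 4: Number of fixed points = 1

1


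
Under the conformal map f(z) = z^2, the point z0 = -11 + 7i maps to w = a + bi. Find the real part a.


Step 1: z0 = -11 + 7i
Step 2: z0^2 = (-11)^2 - 7^2 - 154i
Step 3: real part = 121 - 49 = 72

72


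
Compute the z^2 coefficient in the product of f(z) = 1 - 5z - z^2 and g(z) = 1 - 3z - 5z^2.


Step 1: z^2 term in f*g comes from: (1)*(-5z^2) + (-5z)*(-3z) + (-z^2)*(1)
Step 2: = -5 + 15 - 1
Step 3: = 9

9


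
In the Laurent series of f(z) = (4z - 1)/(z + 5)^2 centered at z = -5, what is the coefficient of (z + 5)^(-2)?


Step 1: Write the numerator in powers of (z + 5): 4z - 1 = 4(z + 5) + (4*(-5) - 1) = 4(z + 5) - 21
Step 2: Divide by (z + 5)^2: f(z) = -21(z + 5)^(-2) + 4(z + 5)^(-1)
Step 3: This finite sum is the Laurent series of f about z = -5.
Step 4: Coefficient of (z + 5)^(-2) = 4*(-5) - 1 = -21

-21


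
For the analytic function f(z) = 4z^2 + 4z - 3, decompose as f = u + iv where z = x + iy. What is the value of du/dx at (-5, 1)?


Step 1: f(z) = 4(x+iy)^2 + 4(x+iy) - 3
Step 2: u = 4(x^2 - y^2) + 4x - 3
Step 3: u_x = 8x + 4
Step 4: At (-5, 1): u_x = -40 + 4 = -36

-36


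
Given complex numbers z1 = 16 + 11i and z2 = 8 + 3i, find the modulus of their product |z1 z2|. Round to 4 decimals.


Step 1: |z1| = sqrt(16^2 + 11^2) = sqrt(377)
Step 2: |z2| = sqrt(8^2 + 3^2) = sqrt(73)
Step 3: |z1*z2| = |z1|*|z2| = sqrt(377) * sqrt(73) = sqrt(377 * 73) = sqrt(27521)
Step 4: = 165.8945

165.8945


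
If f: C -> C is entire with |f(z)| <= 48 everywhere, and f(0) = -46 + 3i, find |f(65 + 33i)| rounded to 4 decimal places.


Step 1: By Liouville's theorem, a bounded entire function is constant.
Step 2: f(z) = f(0) = -46 + 3i for all z.
Step 3: |f(w)| = |-46 + 3i| = sqrt(2116 + 9)
Step 4: = 46.0977

46.0977


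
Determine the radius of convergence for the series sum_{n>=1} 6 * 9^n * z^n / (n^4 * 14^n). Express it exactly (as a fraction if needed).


Step 1: General term a_n = 6 * 9^n / (n^4 * 14^n)
Step 2: By the root test, |a_n|^(1/n) = 6^(1/n) * 9 / (n^(4/n) * 14) -> 9/14 as n -> infinity (since 6^(1/n) -> 1 and n^(4/n) -> 1)
Step 3: R = 1/lim|a_n|^(1/n) = 14/9

14/9


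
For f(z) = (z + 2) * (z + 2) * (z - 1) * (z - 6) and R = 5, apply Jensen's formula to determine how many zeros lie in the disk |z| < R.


Jensen's formula: (1/2pi)*integral log|f(Re^it)|dt = log|f(0)| + sum_{|a_k|<R} log(R/|a_k|)
Step 1: f(0) = 2 * 2 * (-1) * (-6) = 24
Step 2: log|f(0)| = log|-2| + log|-2| + log|1| + log|6| = 3.1781
Step 3: Zeros inside |z| < 5: -2, -2, 1
Step 4: Jensen sum = log(5/2) + log(5/2) + log(5/1) = 3.442
Step 5: n(R) = number of terms in the Jensen sum = count of zeros inside |z| < 5 = 3

3


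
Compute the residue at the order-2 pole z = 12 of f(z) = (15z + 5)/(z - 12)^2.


Step 1: Pole of order 2 at z = 12
Step 2: Res = lim d/dz [(z - 12)^2 * f(z)] as z -> 12
Step 3: (z - 12)^2 * f(z) = 15z + 5
Step 4: d/dz[15z + 5] = 15

15


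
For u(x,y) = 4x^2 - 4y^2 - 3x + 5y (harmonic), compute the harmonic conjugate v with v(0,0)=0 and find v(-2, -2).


Step 1: v_x = -u_y = 8y - 5
Step 2: v_y = u_x = 8x - 3
Step 3: v = 8xy - 5x - 3y + C
Step 4: v(0,0) = 0 => C = 0
Step 5: v(-2, -2) = 48

48


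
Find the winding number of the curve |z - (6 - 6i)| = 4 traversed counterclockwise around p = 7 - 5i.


Step 1: Center c = (6, -6), radius = 4
Step 2: |p - c|^2 = 1^2 + 1^2 = 2
Step 3: r^2 = 16
Step 4: |p-c| < r so winding number = 1

1


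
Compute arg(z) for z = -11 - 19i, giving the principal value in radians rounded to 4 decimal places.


Step 1: z = -11 - 19i
Step 2: arg(z) = atan2(-19, -11)
Step 3: arg(z) = -2.0956

-2.0956


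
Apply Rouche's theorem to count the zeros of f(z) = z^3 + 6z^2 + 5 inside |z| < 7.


Step 1: On |z| = 7 the three terms have sizes |z^3| = 7^3 = 343, |6z^2| = 6*7^2 = 294, |5| = 5
Step 2: The dominant term is g(z) = z^3; let h(z) = 6z^2 + 5 so f = g + h
Step 3: On |z| = 7: |g| = 343 and |h| <= 294 + 5 = 299
Step 4: Since 343 > 299, |h| < |g| on |z| = 7, so by Rouche f has the same number of zeros as g inside |z| < 7
Step 5: g(z) = z^3 has 3 zeros (all at the origin) inside |z| < 7. Answer = 3

3


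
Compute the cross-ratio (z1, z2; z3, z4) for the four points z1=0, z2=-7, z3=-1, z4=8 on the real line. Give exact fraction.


Step 1: (z1-z3)(z2-z4) = 1 * (-15) = -15
Step 2: (z1-z4)(z2-z3) = (-8) * (-6) = 48
Step 3: Cross-ratio = -15/48 = -5/16

-5/16


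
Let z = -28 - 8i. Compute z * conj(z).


Step 1: conj(z) = -28 + 8i
Step 2: z * conj(z) = (-28)^2 + (-8)^2
Step 3: = 784 + 64 = 848

848


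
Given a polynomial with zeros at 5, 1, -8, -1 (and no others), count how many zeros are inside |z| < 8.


Step 1: Check each root:
  z = 5: |5| = 5 < 8
  z = 1: |1| = 1 < 8
  z = -8: |-8| = 8 >= 8
  z = -1: |-1| = 1 < 8
Step 2: Count = 3

3


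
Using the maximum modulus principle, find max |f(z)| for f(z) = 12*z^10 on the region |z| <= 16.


Step 1: On |z| = 16, |f(z)| = 12 * |z|^10 = 12 * 16^10
Step 2: By maximum modulus principle, maximum is on boundary.
Step 3: Maximum = 12 * 1099511627776 = 13194139533312

13194139533312


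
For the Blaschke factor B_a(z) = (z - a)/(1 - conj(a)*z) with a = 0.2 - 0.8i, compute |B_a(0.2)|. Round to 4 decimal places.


Step 1: Numerator z0 - a = 0.2 - (0.2 - 0.8i) = 0 + 0.8i
Step 2: Denominator 1 - conj(a)*z0 = 1 - (0.2 + 0.8i)*0.2 = 0.96 - 0.16i
Step 3: |z0 - a|^2 = 0^2 + 0.8^2 = 0.64; |1 - conj(a)*z0|^2 = 0.96^2 + (-0.16)^2 = 0.9472
Step 4: |B_a(0.2)| = sqrt(0.64 / 0.9472) = sqrt(0.675676)
Step 5: = 0.822

0.822


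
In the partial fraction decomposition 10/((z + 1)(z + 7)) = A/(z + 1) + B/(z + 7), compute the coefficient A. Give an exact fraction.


Step 1: Multiply both sides by (z + 1) and set z = -1
Step 2: A = 10 / (-1 + 7)
Step 3: A = 10 / 6
Step 4: A = 5/3

5/3


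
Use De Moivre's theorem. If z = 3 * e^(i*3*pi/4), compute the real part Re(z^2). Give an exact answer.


Step 1: By De Moivre's theorem, z^2 = 3^2 * e^(i*2*3*pi/4) = 9 * (cos(3*pi/2) + i*sin(3*pi/2))
Step 2: |z|^2 = 3^2 = 9
Step 3: The angle 3*pi/2 already lies in [0, 2*pi)
Step 4: cos(3*pi/2) = 0
Step 5: Re(z^2) = 9 * 0 = 0

0


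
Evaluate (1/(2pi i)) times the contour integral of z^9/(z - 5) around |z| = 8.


Step 1: f(z) = z^9, a = 5 is inside |z| = 8
Step 2: By Cauchy integral formula: (1/(2pi*i)) * integral = f(a)
Step 3: f(5) = 5^9 = 1953125

1953125


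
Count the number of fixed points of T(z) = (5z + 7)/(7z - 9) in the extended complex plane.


Step 1: Fixed points satisfy T(z) = z
Step 2: 7z^2 - 14z - 7 = 0
Step 3: Discriminant = (-14)^2 - 4*7*(-7) = 392
Step 4: Number of fixed points = 2

2


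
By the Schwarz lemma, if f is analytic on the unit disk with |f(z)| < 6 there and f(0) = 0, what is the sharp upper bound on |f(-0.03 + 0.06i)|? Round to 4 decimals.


Step 1: g = f/6 maps D -> D with g(0) = 0, so by the Schwarz lemma |g(z)| <= |z|, i.e. |f(z)| <= 6|z|; this is sharp (f(z) = 6z).
Step 2: |z0|^2 = (-0.03)^2 + 0.06^2 = 0.0045
Step 3: |z0| = sqrt(0.0045) = 0.067082
Step 4: Best bound = 6 * |z0| = 6 * 0.067082 = 0.4025

0.4025


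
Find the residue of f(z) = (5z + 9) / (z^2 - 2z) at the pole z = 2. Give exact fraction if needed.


Step 1: Q(z) = z^2 - 2z = (z - 2)(z)
Step 2: Q'(z) = 2z - 2
Step 3: Q'(2) = 2, P(2) = 19
Step 4: Res = P(2)/Q'(2) = 19/2 = 19/2

19/2


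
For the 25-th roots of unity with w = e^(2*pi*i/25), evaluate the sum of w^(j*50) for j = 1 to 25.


Step 1: The sum sum_{j=1}^{n} w^(k*j) equals n if n | k, else 0.
Step 2: Here n = 25, k = 50
Step 3: Does n divide k? 25 | 50 -> True
Step 4: Sum = 25

25


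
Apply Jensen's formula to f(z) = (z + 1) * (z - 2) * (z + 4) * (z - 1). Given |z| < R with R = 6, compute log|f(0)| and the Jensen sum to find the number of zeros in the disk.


Jensen's formula: (1/2pi)*integral log|f(Re^it)|dt = log|f(0)| + sum_{|a_k|<R} log(R/|a_k|)
Step 1: f(0) = 1 * (-2) * 4 * (-1) = 8
Step 2: log|f(0)| = log|-1| + log|2| + log|-4| + log|1| = 2.0794
Step 3: Zeros inside |z| < 6: -1, 2, -4, 1
Step 4: Jensen sum = log(6/1) + log(6/2) + log(6/4) + log(6/1) = 5.0876
Step 5: n(R) = number of terms in the Jensen sum = count of zeros inside |z| < 6 = 4

4


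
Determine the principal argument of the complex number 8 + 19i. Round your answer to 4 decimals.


Step 1: z = 8 + 19i
Step 2: arg(z) = atan2(19, 8)
Step 3: arg(z) = 1.1723

1.1723


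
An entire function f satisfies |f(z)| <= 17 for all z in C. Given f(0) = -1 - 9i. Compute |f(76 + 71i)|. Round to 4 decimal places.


Step 1: By Liouville's theorem, a bounded entire function is constant.
Step 2: f(z) = f(0) = -1 - 9i for all z.
Step 3: |f(w)| = |-1 - 9i| = sqrt(1 + 81)
Step 4: = 9.0554

9.0554


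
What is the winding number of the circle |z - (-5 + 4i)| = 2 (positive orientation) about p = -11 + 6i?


Step 1: Center c = (-5, 4), radius = 2
Step 2: |p - c|^2 = (-6)^2 + 2^2 = 40
Step 3: r^2 = 4
Step 4: |p-c| > r so winding number = 0

0


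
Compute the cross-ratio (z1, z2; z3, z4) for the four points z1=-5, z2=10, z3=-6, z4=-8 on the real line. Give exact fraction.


Step 1: (z1-z3)(z2-z4) = 1 * 18 = 18
Step 2: (z1-z4)(z2-z3) = 3 * 16 = 48
Step 3: Cross-ratio = 18/48 = 3/8

3/8


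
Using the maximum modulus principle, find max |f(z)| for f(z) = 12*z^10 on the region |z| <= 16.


Step 1: On |z| = 16, |f(z)| = 12 * |z|^10 = 12 * 16^10
Step 2: By maximum modulus principle, maximum is on boundary.
Step 3: Maximum = 12 * 1099511627776 = 13194139533312

13194139533312


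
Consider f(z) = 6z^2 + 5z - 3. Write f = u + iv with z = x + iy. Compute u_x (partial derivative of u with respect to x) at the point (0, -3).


Step 1: f(z) = 6(x+iy)^2 + 5(x+iy) - 3
Step 2: u = 6(x^2 - y^2) + 5x - 3
Step 3: u_x = 12x + 5
Step 4: At (0, -3): u_x = 0 + 5 = 5

5


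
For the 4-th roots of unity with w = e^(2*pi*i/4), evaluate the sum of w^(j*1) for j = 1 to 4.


Step 1: The sum sum_{j=1}^{n} w^(k*j) equals n if n | k, else 0.
Step 2: Here n = 4, k = 1
Step 3: Does n divide k? 4 | 1 -> False
Step 4: Sum = 0

0


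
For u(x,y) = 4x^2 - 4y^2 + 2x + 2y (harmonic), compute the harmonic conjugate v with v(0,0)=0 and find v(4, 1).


Step 1: v_x = -u_y = 8y - 2
Step 2: v_y = u_x = 8x + 2
Step 3: v = 8xy - 2x + 2y + C
Step 4: v(0,0) = 0 => C = 0
Step 5: v(4, 1) = 26

26


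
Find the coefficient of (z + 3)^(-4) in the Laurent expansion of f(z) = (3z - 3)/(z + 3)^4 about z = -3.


Step 1: Write the numerator in powers of (z + 3): 3z - 3 = 3(z + 3) + (3*(-3) - 3) = 3(z + 3) - 12
Step 2: Divide by (z + 3)^4: f(z) = -12(z + 3)^(-4) + 3(z + 3)^(-3)
Step 3: This finite sum is the Laurent series of f about z = -3.
Step 4: Coefficient of (z + 3)^(-4) = 3*(-3) - 3 = -12

-12


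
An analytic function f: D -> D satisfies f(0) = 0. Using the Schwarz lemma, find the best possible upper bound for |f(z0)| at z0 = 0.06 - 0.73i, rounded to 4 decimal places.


Step 1: Schwarz lemma: if f: D -> D is analytic with f(0) = 0, then |f(z)| <= |z| for all z in D, and this is sharp (f(z) = z).
Step 2: |z0|^2 = 0.06^2 + (-0.73)^2 = 0.5365
Step 3: |z0| = sqrt(0.5365) = 0.732462
Step 4: Best bound = |z0| = 0.7325

0.7325


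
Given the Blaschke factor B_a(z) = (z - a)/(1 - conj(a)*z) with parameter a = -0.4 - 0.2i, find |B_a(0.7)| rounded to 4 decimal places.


Step 1: Numerator z0 - a = 0.7 - (-0.4 - 0.2i) = 1.1 + 0.2i
Step 2: Denominator 1 - conj(a)*z0 = 1 - (-0.4 + 0.2i)*0.7 = 1.28 - 0.14i
Step 3: |z0 - a|^2 = 1.1^2 + 0.2^2 = 1.25; |1 - conj(a)*z0|^2 = 1.28^2 + (-0.14)^2 = 1.658
Step 4: |B_a(0.7)| = sqrt(1.25 / 1.658) = sqrt(0.75392)
Step 5: = 0.8683

0.8683


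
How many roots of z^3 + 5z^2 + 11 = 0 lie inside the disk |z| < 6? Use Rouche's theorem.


Step 1: On |z| = 6 the three terms have sizes |z^3| = 6^3 = 216, |5z^2| = 5*6^2 = 180, |11| = 11
Step 2: The dominant term is g(z) = z^3; let h(z) = 5z^2 + 11 so f = g + h
Step 3: On |z| = 6: |g| = 216 and |h| <= 180 + 11 = 191
Step 4: Since 216 > 191, |h| < |g| on |z| = 6, so by Rouche f has the same number of zeros as g inside |z| < 6
Step 5: g(z) = z^3 has 3 zeros (all at the origin) inside |z| < 6. Answer = 3

3


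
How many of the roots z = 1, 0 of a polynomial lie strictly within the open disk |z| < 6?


Step 1: Check each root:
  z = 1: |1| = 1 < 6
  z = 0: |0| = 0 < 6
Step 2: Count = 2

2


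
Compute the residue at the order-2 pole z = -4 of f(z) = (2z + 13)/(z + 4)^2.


Step 1: Pole of order 2 at z = -4
Step 2: Res = lim d/dz [(z + 4)^2 * f(z)] as z -> -4
Step 3: (z + 4)^2 * f(z) = 2z + 13
Step 4: d/dz[2z + 13] = 2

2


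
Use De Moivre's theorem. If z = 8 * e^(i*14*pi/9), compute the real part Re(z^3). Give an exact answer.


Step 1: By De Moivre's theorem, z^3 = 8^3 * e^(i*3*14*pi/9) = 512 * (cos(14*pi/3) + i*sin(14*pi/3))
Step 2: |z|^3 = 8^3 = 512
Step 3: Reduce the angle mod 2*pi: 14*pi/3 - 4*pi = 2*pi/3
Step 4: cos(2*pi/3) = -1/2
Step 5: Re(z^3) = 512 * (-1/2) = -256

-256


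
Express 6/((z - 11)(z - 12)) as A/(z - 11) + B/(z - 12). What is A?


Step 1: Multiply both sides by (z - 11) and set z = 11
Step 2: A = 6 / (11 - 12)
Step 3: A = 6 / (-1)
Step 4: A = -6

-6


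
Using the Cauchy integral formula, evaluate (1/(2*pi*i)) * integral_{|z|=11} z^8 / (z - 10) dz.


Step 1: f(z) = z^8, a = 10 is inside |z| = 11
Step 2: By Cauchy integral formula: (1/(2pi*i)) * integral = f(a)
Step 3: f(10) = 10^8 = 100000000

100000000


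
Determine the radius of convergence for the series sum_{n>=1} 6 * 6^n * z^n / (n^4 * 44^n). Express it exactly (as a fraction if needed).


Step 1: General term a_n = 6 * 6^n / (n^4 * 44^n)
Step 2: By the root test, |a_n|^(1/n) = 6^(1/n) * 6 / (n^(4/n) * 44) -> 6/44 as n -> infinity (since 6^(1/n) -> 1 and n^(4/n) -> 1)
Step 3: R = 1/lim|a_n|^(1/n) = 44/6 = 22/3

22/3


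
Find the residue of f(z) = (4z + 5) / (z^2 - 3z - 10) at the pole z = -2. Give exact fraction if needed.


Step 1: Q(z) = z^2 - 3z - 10 = (z + 2)(z - 5)
Step 2: Q'(z) = 2z - 3
Step 3: Q'(-2) = -7, P(-2) = -3
Step 4: Res = P(-2)/Q'(-2) = -3/(-7) = 3/7

3/7


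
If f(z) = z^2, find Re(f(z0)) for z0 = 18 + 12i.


Step 1: z0 = 18 + 12i
Step 2: z0^2 = 18^2 - 12^2 + 432i
Step 3: real part = 324 - 144 = 180

180


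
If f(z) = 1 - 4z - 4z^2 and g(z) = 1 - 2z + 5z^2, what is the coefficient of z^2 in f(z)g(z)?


Step 1: z^2 term in f*g comes from: (1)*(5z^2) + (-4z)*(-2z) + (-4z^2)*(1)
Step 2: = 5 + 8 - 4
Step 3: = 9

9


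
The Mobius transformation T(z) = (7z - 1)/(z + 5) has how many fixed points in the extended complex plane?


Step 1: Fixed points satisfy T(z) = z
Step 2: z^2 - 2z + 1 = 0
Step 3: Discriminant = (-2)^2 - 4*1*1 = 0
Step 4: Number of fixed points = 1

1


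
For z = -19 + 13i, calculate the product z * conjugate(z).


Step 1: conj(z) = -19 - 13i
Step 2: z * conj(z) = (-19)^2 + 13^2
Step 3: = 361 + 169 = 530

530


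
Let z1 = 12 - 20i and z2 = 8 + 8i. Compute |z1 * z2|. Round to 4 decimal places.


Step 1: |z1| = sqrt(12^2 + (-20)^2) = sqrt(544)
Step 2: |z2| = sqrt(8^2 + 8^2) = sqrt(128)
Step 3: |z1*z2| = |z1|*|z2| = sqrt(544) * sqrt(128) = sqrt(544 * 128) = sqrt(69632)
Step 4: = 263.8788

263.8788


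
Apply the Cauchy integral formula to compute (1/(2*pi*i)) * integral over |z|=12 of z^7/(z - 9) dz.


Step 1: f(z) = z^7, a = 9 is inside |z| = 12
Step 2: By Cauchy integral formula: (1/(2pi*i)) * integral = f(a)
Step 3: f(9) = 9^7 = 4782969

4782969


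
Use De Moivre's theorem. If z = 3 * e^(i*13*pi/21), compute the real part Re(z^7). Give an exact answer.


Step 1: By De Moivre's theorem, z^7 = 3^7 * e^(i*7*13*pi/21) = 2187 * (cos(13*pi/3) + i*sin(13*pi/3))
Step 2: |z|^7 = 3^7 = 2187
Step 3: Reduce the angle mod 2*pi: 13*pi/3 - 4*pi = pi/3
Step 4: cos(pi/3) = 1/2
Step 5: Re(z^7) = 2187 * 1/2 = 2187/2

2187/2


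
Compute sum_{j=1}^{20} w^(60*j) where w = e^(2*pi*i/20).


Step 1: The sum sum_{j=1}^{n} w^(k*j) equals n if n | k, else 0.
Step 2: Here n = 20, k = 60
Step 3: Does n divide k? 20 | 60 -> True
Step 4: Sum = 20

20


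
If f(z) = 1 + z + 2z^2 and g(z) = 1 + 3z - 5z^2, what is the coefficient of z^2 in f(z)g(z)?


Step 1: z^2 term in f*g comes from: (1)*(-5z^2) + (z)*(3z) + (2z^2)*(1)
Step 2: = -5 + 3 + 2
Step 3: = 0

0


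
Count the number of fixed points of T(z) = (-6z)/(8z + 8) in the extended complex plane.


Step 1: Fixed points satisfy T(z) = z
Step 2: 8z^2 + 14z = 0
Step 3: Discriminant = 14^2 - 4*8*0 = 196
Step 4: Number of fixed points = 2

2


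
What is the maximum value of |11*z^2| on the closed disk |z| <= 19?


Step 1: On |z| = 19, |f(z)| = 11 * |z|^2 = 11 * 19^2
Step 2: By maximum modulus principle, maximum is on boundary.
Step 3: Maximum = 11 * 361 = 3971

3971


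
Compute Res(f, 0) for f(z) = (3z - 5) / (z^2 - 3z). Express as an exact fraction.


Step 1: Q(z) = z^2 - 3z = (z)(z - 3)
Step 2: Q'(z) = 2z - 3
Step 3: Q'(0) = -3, P(0) = -5
Step 4: Res = P(0)/Q'(0) = -5/(-3) = 5/3

5/3


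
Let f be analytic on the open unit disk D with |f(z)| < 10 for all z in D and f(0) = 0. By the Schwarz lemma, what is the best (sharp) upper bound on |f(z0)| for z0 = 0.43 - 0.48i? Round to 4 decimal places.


Step 1: g = f/10 maps D -> D with g(0) = 0, so by the Schwarz lemma |g(z)| <= |z|, i.e. |f(z)| <= 10|z|; this is sharp (f(z) = 10z).
Step 2: |z0|^2 = 0.43^2 + (-0.48)^2 = 0.4153
Step 3: |z0| = sqrt(0.4153) = 0.644438
Step 4: Best bound = 10 * |z0| = 10 * 0.644438 = 6.4444

6.4444


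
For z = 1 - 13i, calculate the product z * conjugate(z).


Step 1: conj(z) = 1 + 13i
Step 2: z * conj(z) = 1^2 + (-13)^2
Step 3: = 1 + 169 = 170

170


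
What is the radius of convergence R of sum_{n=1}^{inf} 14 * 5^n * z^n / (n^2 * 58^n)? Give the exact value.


Step 1: General term a_n = 14 * 5^n / (n^2 * 58^n)
Step 2: By the root test, |a_n|^(1/n) = 14^(1/n) * 5 / (n^(2/n) * 58) -> 5/58 as n -> infinity (since 14^(1/n) -> 1 and n^(2/n) -> 1)
Step 3: R = 1/lim|a_n|^(1/n) = 58/5

58/5


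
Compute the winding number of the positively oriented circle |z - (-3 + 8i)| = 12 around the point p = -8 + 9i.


Step 1: Center c = (-3, 8), radius = 12
Step 2: |p - c|^2 = (-5)^2 + 1^2 = 26
Step 3: r^2 = 144
Step 4: |p-c| < r so winding number = 1

1


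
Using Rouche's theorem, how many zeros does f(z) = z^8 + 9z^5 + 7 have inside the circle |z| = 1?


Step 1: On |z| = 1 the three terms have sizes |z^8| = 1^8 = 1, |9z^5| = 9*1^5 = 9, |7| = 7
Step 2: The dominant term is g(z) = 9z^5; let h(z) = z^8 + 7 so f = g + h
Step 3: On |z| = 1: |g| = 9 and |h| <= 1 + 7 = 8
Step 4: Since 9 > 8, |h| < |g| on |z| = 1, so by Rouche f has the same number of zeros as g inside |z| < 1
Step 5: g(z) = 9z^5 has 5 zeros (at the origin, multiplicity 5) inside |z| < 1. Answer = 5

5


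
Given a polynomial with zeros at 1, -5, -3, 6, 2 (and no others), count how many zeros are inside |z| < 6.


Step 1: Check each root:
  z = 1: |1| = 1 < 6
  z = -5: |-5| = 5 < 6
  z = -3: |-3| = 3 < 6
  z = 6: |6| = 6 >= 6
  z = 2: |2| = 2 < 6
Step 2: Count = 4

4


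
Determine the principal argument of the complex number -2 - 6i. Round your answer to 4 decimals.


Step 1: z = -2 - 6i
Step 2: arg(z) = atan2(-6, -2)
Step 3: arg(z) = -1.8925

-1.8925


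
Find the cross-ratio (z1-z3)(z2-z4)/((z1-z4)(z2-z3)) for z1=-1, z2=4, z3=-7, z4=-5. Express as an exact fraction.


Step 1: (z1-z3)(z2-z4) = 6 * 9 = 54
Step 2: (z1-z4)(z2-z3) = 4 * 11 = 44
Step 3: Cross-ratio = 54/44 = 27/22

27/22


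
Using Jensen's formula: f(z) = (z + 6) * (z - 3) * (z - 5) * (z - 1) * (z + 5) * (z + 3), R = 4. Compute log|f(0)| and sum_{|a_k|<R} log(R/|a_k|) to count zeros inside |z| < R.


Jensen's formula: (1/2pi)*integral log|f(Re^it)|dt = log|f(0)| + sum_{|a_k|<R} log(R/|a_k|)
Step 1: f(0) = 6 * (-3) * (-5) * (-1) * 5 * 3 = -1350
Step 2: log|f(0)| = log|-6| + log|3| + log|5| + log|1| + log|-5| + log|-3| = 7.2079
Step 3: Zeros inside |z| < 4: 3, 1, -3
Step 4: Jensen sum = log(4/3) + log(4/1) + log(4/3) = 1.9617
Step 5: n(R) = number of terms in the Jensen sum = count of zeros inside |z| < 4 = 3

3


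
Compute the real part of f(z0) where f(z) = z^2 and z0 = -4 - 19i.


Step 1: z0 = -4 - 19i
Step 2: z0^2 = (-4)^2 - (-19)^2 + 152i
Step 3: real part = 16 - 361 = -345

-345


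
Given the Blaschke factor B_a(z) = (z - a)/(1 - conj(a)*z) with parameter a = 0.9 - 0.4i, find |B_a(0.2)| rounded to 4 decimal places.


Step 1: Numerator z0 - a = 0.2 - (0.9 - 0.4i) = -0.7 + 0.4i
Step 2: Denominator 1 - conj(a)*z0 = 1 - (0.9 + 0.4i)*0.2 = 0.82 - 0.08i
Step 3: |z0 - a|^2 = (-0.7)^2 + 0.4^2 = 0.65; |1 - conj(a)*z0|^2 = 0.82^2 + (-0.08)^2 = 0.6788
Step 4: |B_a(0.2)| = sqrt(0.65 / 0.6788) = sqrt(0.957572)
Step 5: = 0.9786

0.9786


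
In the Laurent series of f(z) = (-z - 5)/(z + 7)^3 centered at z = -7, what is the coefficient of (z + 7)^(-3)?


Step 1: Write the numerator in powers of (z + 7): -z - 5 = -(z + 7) + (-1*(-7) - 5) = -(z + 7) + 2
Step 2: Divide by (z + 7)^3: f(z) = 2(z + 7)^(-3) - (z + 7)^(-2)
Step 3: This finite sum is the Laurent series of f about z = -7.
Step 4: Coefficient of (z + 7)^(-3) = -1*(-7) - 5 = 2

2


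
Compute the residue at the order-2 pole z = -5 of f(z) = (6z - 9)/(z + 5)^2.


Step 1: Pole of order 2 at z = -5
Step 2: Res = lim d/dz [(z + 5)^2 * f(z)] as z -> -5
Step 3: (z + 5)^2 * f(z) = 6z - 9
Step 4: d/dz[6z - 9] = 6

6


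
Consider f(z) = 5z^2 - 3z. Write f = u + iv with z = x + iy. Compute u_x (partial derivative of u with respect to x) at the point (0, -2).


Step 1: f(z) = 5(x+iy)^2 - 3(x+iy) + 0
Step 2: u = 5(x^2 - y^2) - 3x + 0
Step 3: u_x = 10x - 3
Step 4: At (0, -2): u_x = 0 - 3 = -3

-3


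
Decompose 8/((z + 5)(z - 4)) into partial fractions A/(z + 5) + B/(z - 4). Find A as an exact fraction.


Step 1: Multiply both sides by (z + 5) and set z = -5
Step 2: A = 8 / (-5 - 4)
Step 3: A = 8 / (-9)
Step 4: A = -8/9

-8/9


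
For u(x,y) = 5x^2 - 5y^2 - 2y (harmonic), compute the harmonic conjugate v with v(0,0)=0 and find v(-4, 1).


Step 1: v_x = -u_y = 10y + 2
Step 2: v_y = u_x = 10x + 0
Step 3: v = 10xy + 2x + C
Step 4: v(0,0) = 0 => C = 0
Step 5: v(-4, 1) = -48

-48


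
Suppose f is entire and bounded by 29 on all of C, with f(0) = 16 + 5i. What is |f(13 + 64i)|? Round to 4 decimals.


Step 1: By Liouville's theorem, a bounded entire function is constant.
Step 2: f(z) = f(0) = 16 + 5i for all z.
Step 3: |f(w)| = |16 + 5i| = sqrt(256 + 25)
Step 4: = 16.7631

16.7631


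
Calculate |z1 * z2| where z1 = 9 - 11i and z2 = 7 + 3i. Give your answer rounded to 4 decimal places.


Step 1: |z1| = sqrt(9^2 + (-11)^2) = sqrt(202)
Step 2: |z2| = sqrt(7^2 + 3^2) = sqrt(58)
Step 3: |z1*z2| = |z1|*|z2| = sqrt(202) * sqrt(58) = sqrt(202 * 58) = sqrt(11716)
Step 4: = 108.2405

108.2405


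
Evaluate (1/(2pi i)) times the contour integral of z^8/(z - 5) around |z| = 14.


Step 1: f(z) = z^8, a = 5 is inside |z| = 14
Step 2: By Cauchy integral formula: (1/(2pi*i)) * integral = f(a)
Step 3: f(5) = 5^8 = 390625

390625


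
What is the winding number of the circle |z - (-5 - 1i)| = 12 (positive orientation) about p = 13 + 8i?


Step 1: Center c = (-5, -1), radius = 12
Step 2: |p - c|^2 = 18^2 + 9^2 = 405
Step 3: r^2 = 144
Step 4: |p-c| > r so winding number = 0

0


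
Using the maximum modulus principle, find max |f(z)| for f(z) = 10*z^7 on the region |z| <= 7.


Step 1: On |z| = 7, |f(z)| = 10 * |z|^7 = 10 * 7^7
Step 2: By maximum modulus principle, maximum is on boundary.
Step 3: Maximum = 10 * 823543 = 8235430

8235430


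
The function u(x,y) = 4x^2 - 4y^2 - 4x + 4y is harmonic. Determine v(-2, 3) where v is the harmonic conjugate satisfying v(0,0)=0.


Step 1: v_x = -u_y = 8y - 4
Step 2: v_y = u_x = 8x - 4
Step 3: v = 8xy - 4x - 4y + C
Step 4: v(0,0) = 0 => C = 0
Step 5: v(-2, 3) = -52

-52


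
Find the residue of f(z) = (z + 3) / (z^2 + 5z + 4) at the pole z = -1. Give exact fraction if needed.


Step 1: Q(z) = z^2 + 5z + 4 = (z + 1)(z + 4)
Step 2: Q'(z) = 2z + 5
Step 3: Q'(-1) = 3, P(-1) = 2
Step 4: Res = P(-1)/Q'(-1) = 2/3 = 2/3

2/3


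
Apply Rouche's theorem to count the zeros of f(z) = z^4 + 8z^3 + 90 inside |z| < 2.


Step 1: On |z| = 2 the three terms have sizes |z^4| = 2^4 = 16, |8z^3| = 8*2^3 = 64, |90| = 90
Step 2: The dominant term is g(z) = 90; let h(z) = z^4 + 8z^3 so f = g + h
Step 3: On |z| = 2: |g| = 90 and |h| <= 16 + 64 = 80
Step 4: Since 90 > 80, |h| < |g| on |z| = 2, so by Rouche f has the same number of zeros as g inside |z| < 2
Step 5: g(z) = 90 is a nonzero constant with no zeros inside |z| < 2. Answer = 0

0


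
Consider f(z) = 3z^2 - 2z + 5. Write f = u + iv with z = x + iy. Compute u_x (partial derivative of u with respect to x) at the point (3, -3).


Step 1: f(z) = 3(x+iy)^2 - 2(x+iy) + 5
Step 2: u = 3(x^2 - y^2) - 2x + 5
Step 3: u_x = 6x - 2
Step 4: At (3, -3): u_x = 18 - 2 = 16

16


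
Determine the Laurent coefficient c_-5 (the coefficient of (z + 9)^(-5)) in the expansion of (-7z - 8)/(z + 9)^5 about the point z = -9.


Step 1: Write the numerator in powers of (z + 9): -7z - 8 = -7(z + 9) + (-7*(-9) - 8) = -7(z + 9) + 55
Step 2: Divide by (z + 9)^5: f(z) = 55(z + 9)^(-5) - 7(z + 9)^(-4)
Step 3: This finite sum is the Laurent series of f about z = -9.
Step 4: Coefficient of (z + 9)^(-5) = -7*(-9) - 8 = 55

55


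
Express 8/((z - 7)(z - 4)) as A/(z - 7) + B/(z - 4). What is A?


Step 1: Multiply both sides by (z - 7) and set z = 7
Step 2: A = 8 / (7 - 4)
Step 3: A = 8 / 3
Step 4: A = 8/3

8/3


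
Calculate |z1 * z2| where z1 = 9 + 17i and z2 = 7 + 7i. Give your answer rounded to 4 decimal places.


Step 1: |z1| = sqrt(9^2 + 17^2) = sqrt(370)
Step 2: |z2| = sqrt(7^2 + 7^2) = sqrt(98)
Step 3: |z1*z2| = |z1|*|z2| = sqrt(370) * sqrt(98) = sqrt(370 * 98) = sqrt(36260)
Step 4: = 190.4206

190.4206


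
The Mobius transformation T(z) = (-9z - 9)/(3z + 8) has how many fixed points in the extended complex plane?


Step 1: Fixed points satisfy T(z) = z
Step 2: 3z^2 + 17z + 9 = 0
Step 3: Discriminant = 17^2 - 4*3*9 = 181
Step 4: Number of fixed points = 2

2


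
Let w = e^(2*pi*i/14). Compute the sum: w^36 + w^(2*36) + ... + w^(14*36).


Step 1: The sum sum_{j=1}^{n} w^(k*j) equals n if n | k, else 0.
Step 2: Here n = 14, k = 36
Step 3: Does n divide k? 14 | 36 -> False
Step 4: Sum = 0

0


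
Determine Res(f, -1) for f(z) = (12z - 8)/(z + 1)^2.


Step 1: Pole of order 2 at z = -1
Step 2: Res = lim d/dz [(z + 1)^2 * f(z)] as z -> -1
Step 3: (z + 1)^2 * f(z) = 12z - 8
Step 4: d/dz[12z - 8] = 12

12


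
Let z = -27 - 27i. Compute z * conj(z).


Step 1: conj(z) = -27 + 27i
Step 2: z * conj(z) = (-27)^2 + (-27)^2
Step 3: = 729 + 729 = 1458

1458


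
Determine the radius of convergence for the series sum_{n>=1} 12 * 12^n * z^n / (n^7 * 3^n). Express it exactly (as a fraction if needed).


Step 1: General term a_n = 12 * 12^n / (n^7 * 3^n)
Step 2: By the root test, |a_n|^(1/n) = 12^(1/n) * 12 / (n^(7/n) * 3) -> 12/3 as n -> infinity (since 12^(1/n) -> 1 and n^(7/n) -> 1)
Step 3: R = 1/lim|a_n|^(1/n) = 3/12 = 1/4

1/4


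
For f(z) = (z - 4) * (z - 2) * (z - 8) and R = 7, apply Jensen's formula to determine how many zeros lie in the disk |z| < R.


Jensen's formula: (1/2pi)*integral log|f(Re^it)|dt = log|f(0)| + sum_{|a_k|<R} log(R/|a_k|)
Step 1: f(0) = (-4) * (-2) * (-8) = -64
Step 2: log|f(0)| = log|4| + log|2| + log|8| = 4.1589
Step 3: Zeros inside |z| < 7: 4, 2
Step 4: Jensen sum = log(7/4) + log(7/2) = 1.8124
Step 5: n(R) = number of terms in the Jensen sum = count of zeros inside |z| < 7 = 2

2


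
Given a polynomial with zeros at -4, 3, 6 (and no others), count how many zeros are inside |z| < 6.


Step 1: Check each root:
  z = -4: |-4| = 4 < 6
  z = 3: |3| = 3 < 6
  z = 6: |6| = 6 >= 6
Step 2: Count = 2

2


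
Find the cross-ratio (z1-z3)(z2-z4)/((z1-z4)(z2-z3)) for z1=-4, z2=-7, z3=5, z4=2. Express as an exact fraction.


Step 1: (z1-z3)(z2-z4) = (-9) * (-9) = 81
Step 2: (z1-z4)(z2-z3) = (-6) * (-12) = 72
Step 3: Cross-ratio = 81/72 = 9/8

9/8
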